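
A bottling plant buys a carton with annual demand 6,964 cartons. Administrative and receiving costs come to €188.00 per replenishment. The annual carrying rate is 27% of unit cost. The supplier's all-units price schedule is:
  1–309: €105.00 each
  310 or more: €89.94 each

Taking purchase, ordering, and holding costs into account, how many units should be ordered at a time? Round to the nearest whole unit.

Q* ≈ 328 cartons

Holding cost per unit per year at price C is H = 0.27·C.
Candidates are each tier's EOQ (if it falls in that tier) and each price-break quantity.
EOQ at €105.00 = 303.9 (feasible in tier 1): TC = 6,964×€105.00 + (6,964/303.9)×188 + (303.9/2)×0.27×€105.00 = €739,835.88.
EOQ at €89.94 = 328.4 (feasible in tier 2): TC = 6,964×€89.94 + (6,964/328.4)×188 + (328.4/2)×0.27×€89.94 = €634,316.26.
Lowest total cost is €634,316.26 at Q = 328.4.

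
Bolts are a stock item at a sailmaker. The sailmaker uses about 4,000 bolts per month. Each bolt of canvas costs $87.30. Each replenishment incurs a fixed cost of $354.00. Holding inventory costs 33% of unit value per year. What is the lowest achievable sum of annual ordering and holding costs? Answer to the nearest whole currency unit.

TC* ≈ $31,290

Annual demand D = 4,000 × 12 = 48,000.
Holding cost H = 0.33 × $87.30 = $28.8090 per unit per year.
EOQ = √(2DS/H) = √(2 × 48,000 × 354 / 28.809) ≈ 1086.11.
At the optimum the two cost components are equal, so total cost = 2·(Q*/2)H = Q*·H.
Minimum total = √(2DSH) = √(2 × 48,000 × 354 × 28.809) ≈ 31289.696.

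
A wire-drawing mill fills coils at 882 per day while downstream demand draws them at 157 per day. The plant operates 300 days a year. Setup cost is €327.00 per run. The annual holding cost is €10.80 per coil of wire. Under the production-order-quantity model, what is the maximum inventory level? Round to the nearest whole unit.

Annual demand D = 157 × 300 = 47,100.
Production build-up factor (1 − d/p) = 1 − 157/882 = 0.8220.
Q* = √(2DS / (H(1 − d/p))) = √(2 × 47,100 × 327 / (10.8 × 0.8220)).
= √(30,803,400 / 8.8776) ≈ 1862.742.
Maximum inventory = Q*(1 − d/p) = 1862.742 × 0.8220 ≈ 1531.166.

I_max ≈ 1,531 coils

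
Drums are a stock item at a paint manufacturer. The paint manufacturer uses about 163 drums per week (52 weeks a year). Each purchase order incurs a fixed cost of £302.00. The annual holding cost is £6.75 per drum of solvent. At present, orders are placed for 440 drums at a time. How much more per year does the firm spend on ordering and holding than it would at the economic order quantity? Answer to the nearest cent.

Annual demand D = 163 × 52 = 8,476.
EOQ = √(2DS/H) = √(2 × 8,476 × 302 / 6.75) ≈ 870.89.
Cost at Q* = (D/Q*)S + (Q*/2)H = √(2DSH) ≈ £5,878.49.
Cost at Q = 440: (8,476/440)×302 + (440/2)×6.75 = £5,817.62 + £1,485.00 = £7,302.62.
Excess = £7,302.62 − £5,878.49 = £1,424.13.

Extra cost ≈ £1,424.13 per year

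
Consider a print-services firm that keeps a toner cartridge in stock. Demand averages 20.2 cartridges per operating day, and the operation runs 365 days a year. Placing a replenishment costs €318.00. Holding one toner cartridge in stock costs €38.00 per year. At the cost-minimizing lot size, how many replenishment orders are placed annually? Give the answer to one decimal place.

N ≈ 21.0 orders per year

Annual demand D = 20.2 × 365 = 7,373.
EOQ = √(2DS/H) = √(2 × 7,373 × 318 / 38) ≈ 351.28.
Orders per year = D / Q* = 7,373 / 351.28 ≈ 20.989.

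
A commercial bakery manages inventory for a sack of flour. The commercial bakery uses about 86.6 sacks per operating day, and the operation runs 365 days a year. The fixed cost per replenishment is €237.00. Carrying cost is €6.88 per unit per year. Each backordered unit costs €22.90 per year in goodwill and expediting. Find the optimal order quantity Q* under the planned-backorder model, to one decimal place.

Q* ≈ 1,682.8 sacks

Annual demand D = 86.6 × 365 = 31,609.
With planned backorders, Q* = √(2DS/H) · √((H+B)/B).
√(2DS/H) = √(2 × 31,609 × 237 / 6.88) = 1475.708.
√((H+B)/B) = √((6.88+22.9)/22.9) = 1.1404.
Q* ≈ 1682.848.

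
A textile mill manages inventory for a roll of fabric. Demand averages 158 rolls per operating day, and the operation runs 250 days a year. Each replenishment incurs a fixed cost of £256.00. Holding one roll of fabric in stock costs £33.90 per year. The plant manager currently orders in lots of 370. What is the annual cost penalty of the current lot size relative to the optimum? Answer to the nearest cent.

Extra cost ≈ £7,417.39 per year

Annual demand D = 158 × 250 = 39,500.
EOQ = √(2DS/H) = √(2 × 39,500 × 256 / 33.9) ≈ 772.38.
Cost at Q* = (D/Q*)S + (Q*/2)H = √(2DSH) ≈ £26,183.84.
Cost at Q = 370: (39,500/370)×256 + (370/2)×33.9 = £27,329.73 + £6,271.50 = £33,601.23.
Excess = £33,601.23 − £26,183.84 = £7,417.39.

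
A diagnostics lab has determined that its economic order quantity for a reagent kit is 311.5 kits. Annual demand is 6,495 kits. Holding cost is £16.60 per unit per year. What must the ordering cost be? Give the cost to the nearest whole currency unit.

S ≈ £124

Squaring Q* = √(2DS/H) gives Q*² = 2DS/H.
From Q* = √(2DS/H): S = Q*²H / (2D) = 311.5² × 16.6 / (2 × 6,495) = 123.9981.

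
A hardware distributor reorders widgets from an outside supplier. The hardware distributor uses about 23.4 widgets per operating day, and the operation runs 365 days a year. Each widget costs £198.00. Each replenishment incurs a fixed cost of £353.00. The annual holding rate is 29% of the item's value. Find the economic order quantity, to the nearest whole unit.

Annual demand D = 23.4 × 365 = 8,541.
Holding cost H = 0.29 × £198.00 = £57.4200 per unit per year.
EOQ = √(2DS / H) = √(2 × 8,541 × 353 / 57.42).
= √(6,029,946 / 57.42) = √105,014.7335 ≈ 324.060.

Q* ≈ 324 widgets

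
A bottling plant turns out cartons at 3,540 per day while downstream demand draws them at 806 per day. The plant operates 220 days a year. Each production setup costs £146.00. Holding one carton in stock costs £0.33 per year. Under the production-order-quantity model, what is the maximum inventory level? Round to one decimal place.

Annual demand D = 806 × 220 = 177,320.
Production build-up factor (1 − d/p) = 1 − 806/3,540 = 0.7723.
Q* = √(2DS / (H(1 − d/p))) = √(2 × 177,320 × 146 / (0.33 × 0.7723)).
= √(51,777,440 / 0.2549) ≈ 14253.309.
Maximum inventory = Q*(1 − d/p) = 14253.309 × 0.7723 ≈ 11008.064.

I_max ≈ 11,008.1 cartons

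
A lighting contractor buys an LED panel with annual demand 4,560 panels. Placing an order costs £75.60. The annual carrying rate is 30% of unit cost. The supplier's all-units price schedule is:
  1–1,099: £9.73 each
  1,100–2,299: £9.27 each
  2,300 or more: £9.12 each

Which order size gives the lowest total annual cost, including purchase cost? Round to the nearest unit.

Q* ≈ 1,100 panels

Holding cost per unit per year at price C is H = 0.30·C.
Candidates are each tier's EOQ (if it falls in that tier) and each price-break quantity.
EOQ at £9.73 = 486.0 (feasible in tier 1): TC = 4,560×£9.73 + (4,560/486.0)×75.6 + (486.0/2)×0.30×£9.73 = £45,787.45.
EOQ at £9.27 = 497.9 < 1100, so use break Q=1100: TC = 4,560×£9.27 + (4,560/1100.0)×75.6 + (1100.0/2)×0.30×£9.27 = £44,114.15.
EOQ at £9.12 = 502.0 < 2300, so use break Q=2300: TC = 4,560×£9.12 + (4,560/2300.0)×75.6 + (2300.0/2)×0.30×£9.12 = £44,883.49.
Lowest total cost is £44,114.15 at Q = 1100.0.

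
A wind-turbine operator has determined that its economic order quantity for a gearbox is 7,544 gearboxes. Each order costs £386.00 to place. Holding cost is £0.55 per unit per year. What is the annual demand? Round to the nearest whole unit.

D ≈ 40,546 gearboxes per year

Invert the EOQ relation Q*² = 2DS/H.
From Q* = √(2DS/H): D = Q*²H / (2S) = 7,544² × 0.55 / (2 × 386) = 40546.068.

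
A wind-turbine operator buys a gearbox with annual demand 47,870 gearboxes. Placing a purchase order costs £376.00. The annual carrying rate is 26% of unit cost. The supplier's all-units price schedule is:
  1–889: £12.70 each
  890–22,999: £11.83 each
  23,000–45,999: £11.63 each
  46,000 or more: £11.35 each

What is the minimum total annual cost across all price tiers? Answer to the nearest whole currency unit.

Holding cost per unit per year at price C is H = 0.26·C.
For each price level, check whether its EOQ is feasible; otherwise the best quantity at that price is the breakpoint.
Tier 1 (£12.70): EOQ = 3301.8 exceeds tier's upper bound 889, so this tier is dominated.
EOQ at £11.83 = 3421.1 (feasible in tier 2): TC = 47,870×£11.83 + (47,870/3421.1)×376 + (3421.1/2)×0.26×£11.83 = £576,824.62.
EOQ at £11.63 = 3450.4 < 23000, so use break Q=23000: TC = 47,870×£11.63 + (47,870/23000.0)×376 + (23000.0/2)×0.26×£11.63 = £592,284.37.
EOQ at £11.35 = 3492.7 < 46000, so use break Q=46000: TC = 47,870×£11.35 + (47,870/46000.0)×376 + (46000.0/2)×0.26×£11.35 = £611,588.79.
Lowest total cost among the candidates is at Q = 3421.1.

TC* ≈ £576,825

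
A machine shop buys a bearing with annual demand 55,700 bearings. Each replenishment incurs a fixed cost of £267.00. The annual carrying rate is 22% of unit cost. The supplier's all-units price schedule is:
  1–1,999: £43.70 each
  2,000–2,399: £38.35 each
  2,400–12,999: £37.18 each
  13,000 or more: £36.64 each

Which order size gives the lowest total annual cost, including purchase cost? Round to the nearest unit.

Q* ≈ 2,400 bearings

Holding cost per unit per year at price C is H = 0.22·C.
Evaluate total cost at each tier's feasible EOQ or, if the EOQ is below the tier, at the tier's minimum quantity.
EOQ at £43.70 = 1758.9 (feasible in tier 1): TC = 55,700×£43.70 + (55,700/1758.9)×267 + (1758.9/2)×0.22×£43.70 = £2,451,000.26.
EOQ at £38.35 = 1877.6 < 2000, so use break Q=2000: TC = 55,700×£38.35 + (55,700/2000.0)×267 + (2000.0/2)×0.22×£38.35 = £2,151,967.95.
EOQ at £37.18 = 1906.9 < 2400, so use break Q=2400: TC = 55,700×£37.18 + (55,700/2400.0)×267 + (2400.0/2)×0.22×£37.18 = £2,086,938.15.
EOQ at £36.64 = 1920.9 < 13000, so use break Q=13000: TC = 55,700×£36.64 + (55,700/13000.0)×267 + (13000.0/2)×0.22×£36.64 = £2,094,387.19.
Lowest total cost is £2,086,938.15 at Q = 2400.0.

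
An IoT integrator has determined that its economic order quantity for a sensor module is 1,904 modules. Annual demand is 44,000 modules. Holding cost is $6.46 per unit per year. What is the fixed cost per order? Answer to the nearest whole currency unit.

S ≈ $266

Invert the EOQ relation Q*² = 2DS/H.
From Q* = √(2DS/H): S = Q*²H / (2D) = 1,904² × 6.46 / (2 × 44,000) = 266.1238.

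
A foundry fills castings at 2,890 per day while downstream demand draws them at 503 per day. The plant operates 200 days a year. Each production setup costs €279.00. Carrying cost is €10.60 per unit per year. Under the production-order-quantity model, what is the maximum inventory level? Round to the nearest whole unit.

I_max ≈ 2,091 castings

Annual demand D = 503 × 200 = 100,600.
Production build-up factor (1 − d/p) = 1 − 503/2,890 = 0.8260.
Q* = √(2DS / (H(1 − d/p))) = √(2 × 100,600 × 279 / (10.6 × 0.8260)).
= √(56,134,800 / 8.7551) ≈ 2532.129.
Maximum inventory = Q*(1 − d/p) = 2532.129 × 0.8260 ≈ 2091.416.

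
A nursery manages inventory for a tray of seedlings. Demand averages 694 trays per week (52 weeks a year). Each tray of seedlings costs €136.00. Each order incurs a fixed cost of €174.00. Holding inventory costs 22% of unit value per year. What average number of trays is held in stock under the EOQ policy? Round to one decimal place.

Annual demand D = 694 × 52 = 36,088.
Holding cost H = 0.22 × €136.00 = €29.9200 per unit per year.
EOQ = √(2DS/H) = √(2 × 36,088 × 174 / 29.92) ≈ 647.87.
Average inventory = Q*/2 ≈ 647.87 / 2 = 323.937.

Average inventory ≈ 323.9 trays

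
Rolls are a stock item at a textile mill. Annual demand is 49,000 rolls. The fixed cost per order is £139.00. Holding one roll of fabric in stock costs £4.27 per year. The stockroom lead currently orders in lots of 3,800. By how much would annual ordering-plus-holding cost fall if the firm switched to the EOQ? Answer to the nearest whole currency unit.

Extra cost ≈ £2,279 per year

EOQ = √(2DS/H) = √(2 × 49,000 × 139 / 4.27) ≈ 1786.10.
Cost at Q* = (D/Q*)S + (Q*/2)H = √(2DSH) ≈ £7,626.66.
Cost at Q = 3,800: (49,000/3,800)×139 + (3,800/2)×4.27 = £1,792.37 + £8,113.00 = £9,905.37.
Excess = £9,905.37 − £7,626.66 = £2,278.71.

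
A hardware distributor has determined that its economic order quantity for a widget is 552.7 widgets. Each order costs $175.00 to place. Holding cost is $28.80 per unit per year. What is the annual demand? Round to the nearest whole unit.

The basic EOQ model gives Q* = √(2DS/H); rearrange for the unknown.
From Q* = √(2DS/H): D = Q*²H / (2S) = 552.7² × 28.8 / (2 × 175) = 25136.417.

D ≈ 25,136 widgets per year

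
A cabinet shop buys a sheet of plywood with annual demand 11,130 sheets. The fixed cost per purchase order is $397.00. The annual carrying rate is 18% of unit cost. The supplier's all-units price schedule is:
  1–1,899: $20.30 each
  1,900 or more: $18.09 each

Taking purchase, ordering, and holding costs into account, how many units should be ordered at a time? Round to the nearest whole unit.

Holding cost per unit per year at price C is H = 0.18·C.
Candidates are each tier's EOQ (if it falls in that tier) and each price-break quantity.
EOQ at $20.30 = 1555.2 (feasible in tier 1): TC = 11,130×$20.30 + (11,130/1555.2)×397 + (1555.2/2)×0.18×$20.30 = $231,621.53.
EOQ at $18.09 = 1647.4 < 1900, so use break Q=1900: TC = 11,130×$18.09 + (11,130/1900.0)×397 + (1900.0/2)×0.18×$18.09 = $206,760.67.
Lowest total cost is $206,760.67 at Q = 1900.0.

Q* ≈ 1,900 sheets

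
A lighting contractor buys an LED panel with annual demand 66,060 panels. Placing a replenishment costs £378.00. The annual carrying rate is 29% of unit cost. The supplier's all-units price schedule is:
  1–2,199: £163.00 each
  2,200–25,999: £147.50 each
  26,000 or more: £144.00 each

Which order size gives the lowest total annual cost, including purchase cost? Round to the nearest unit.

Holding cost per unit per year at price C is H = 0.29·C.
Candidates are each tier's EOQ (if it falls in that tier) and each price-break quantity.
EOQ at £163.00 = 1027.9 (feasible in tier 1): TC = 66,060×£163.00 + (66,060/1027.9)×378 + (1027.9/2)×0.29×£163.00 = £10,816,367.32.
EOQ at £147.50 = 1080.5 < 2200, so use break Q=2200: TC = 66,060×£147.50 + (66,060/2200.0)×378 + (2200.0/2)×0.29×£147.50 = £9,802,252.81.
EOQ at £144.00 = 1093.6 < 26000, so use break Q=26000: TC = 66,060×£144.00 + (66,060/26000.0)×378 + (26000.0/2)×0.29×£144.00 = £10,056,480.41.
Lowest total cost is £9,802,252.81 at Q = 2200.0.

Q* ≈ 2,200 panels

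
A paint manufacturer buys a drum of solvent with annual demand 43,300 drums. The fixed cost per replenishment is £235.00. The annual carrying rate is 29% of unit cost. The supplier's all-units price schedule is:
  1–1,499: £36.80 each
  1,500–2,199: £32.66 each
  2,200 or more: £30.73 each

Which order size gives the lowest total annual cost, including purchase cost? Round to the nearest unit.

Holding cost per unit per year at price C is H = 0.29·C.
Candidates are each tier's EOQ (if it falls in that tier) and each price-break quantity.
EOQ at £36.80 = 1380.9 (feasible in tier 1): TC = 43,300×£36.80 + (43,300/1380.9)×235 + (1380.9/2)×0.29×£36.80 = £1,608,177.23.
EOQ at £32.66 = 1465.8 < 1500, so use break Q=1500: TC = 43,300×£32.66 + (43,300/1500.0)×235 + (1500.0/2)×0.29×£32.66 = £1,428,065.22.
EOQ at £30.73 = 1511.2 < 2200, so use break Q=2200: TC = 43,300×£30.73 + (43,300/2200.0)×235 + (2200.0/2)×0.29×£30.73 = £1,345,037.10.
Lowest total cost is £1,345,037.10 at Q = 2200.0.

Q* ≈ 2,200 drums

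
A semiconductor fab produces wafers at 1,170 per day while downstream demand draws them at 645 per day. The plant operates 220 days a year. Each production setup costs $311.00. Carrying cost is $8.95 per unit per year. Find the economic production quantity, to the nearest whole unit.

Annual demand D = 645 × 220 = 141,900.
Production build-up factor (1 − d/p) = 1 − 645/1,170 = 0.4487.
Q* = √(2DS / (H(1 − d/p))) = √(2 × 141,900 × 311 / (8.95 × 0.4487)).
= √(88,261,800 / 4.016) ≈ 4688.006.

Q* ≈ 4,688 wafers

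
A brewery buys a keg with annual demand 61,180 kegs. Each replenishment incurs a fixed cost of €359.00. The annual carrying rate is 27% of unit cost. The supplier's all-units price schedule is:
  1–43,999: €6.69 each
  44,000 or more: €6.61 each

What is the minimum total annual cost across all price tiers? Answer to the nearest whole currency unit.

Holding cost per unit per year at price C is H = 0.27·C.
Evaluate total cost at each tier's feasible EOQ or, if the EOQ is below the tier, at the tier's minimum quantity.
EOQ at €6.69 = 4931.4 (feasible in tier 1): TC = 61,180×€6.69 + (61,180/4931.4)×359 + (4931.4/2)×0.27×€6.69 = €418,201.82.
EOQ at €6.61 = 4961.2 < 44000, so use break Q=44000: TC = 61,180×€6.61 + (61,180/44000.0)×359 + (44000.0/2)×0.27×€6.61 = €444,162.37.
Lowest total cost among the candidates is at Q = 4931.4.

TC* ≈ €418,202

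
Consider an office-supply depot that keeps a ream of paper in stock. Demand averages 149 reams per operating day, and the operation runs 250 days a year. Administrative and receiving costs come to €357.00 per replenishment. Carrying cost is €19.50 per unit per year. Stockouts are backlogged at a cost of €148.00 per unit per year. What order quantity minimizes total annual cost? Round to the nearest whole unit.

Q* ≈ 1,242 reams

Annual demand D = 149 × 250 = 37,250.
With planned backorders, Q* = √(2DS/H) · √((H+B)/B).
√(2DS/H) = √(2 × 37,250 × 357 / 19.5) = 1167.871.
√((H+B)/B) = √((19.5+148)/148) = 1.0638.
Q* ≈ 1242.429.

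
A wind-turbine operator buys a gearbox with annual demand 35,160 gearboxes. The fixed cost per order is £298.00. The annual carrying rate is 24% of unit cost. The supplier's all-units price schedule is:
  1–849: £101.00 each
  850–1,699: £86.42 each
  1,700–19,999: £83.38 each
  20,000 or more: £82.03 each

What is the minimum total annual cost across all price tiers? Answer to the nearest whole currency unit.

Holding cost per unit per year at price C is H = 0.24·C.
For each price level, check whether its EOQ is feasible; otherwise the best quantity at that price is the breakpoint.
Tier 1 (£101.00): EOQ = 929.8 exceeds tier's upper bound 849, so this tier is dominated.
EOQ at £86.42 = 1005.2 (feasible in tier 2): TC = 35,160×£86.42 + (35,160/1005.2)×298 + (1005.2/2)×0.24×£86.42 = £3,059,375.00.
EOQ at £83.38 = 1023.3 < 1700, so use break Q=1700: TC = 35,160×£83.38 + (35,160/1700.0)×298 + (1700.0/2)×0.24×£83.38 = £2,954,813.66.
EOQ at £82.03 = 1031.7 < 20000, so use break Q=20000: TC = 35,160×£82.03 + (35,160/20000.0)×298 + (20000.0/2)×0.24×£82.03 = £3,081,570.68.
Lowest total cost among the candidates is at Q = 1700.0.

TC* ≈ £2,954,814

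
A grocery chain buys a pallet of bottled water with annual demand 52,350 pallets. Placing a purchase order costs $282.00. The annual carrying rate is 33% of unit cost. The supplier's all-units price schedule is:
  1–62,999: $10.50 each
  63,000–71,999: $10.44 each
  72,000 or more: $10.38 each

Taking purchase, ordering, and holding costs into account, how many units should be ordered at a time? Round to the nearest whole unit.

Q* ≈ 2,919 pallets

Holding cost per unit per year at price C is H = 0.33·C.
Candidates are each tier's EOQ (if it falls in that tier) and each price-break quantity.
EOQ at $10.50 = 2919.1 (feasible in tier 1): TC = 52,350×$10.50 + (52,350/2919.1)×282 + (2919.1/2)×0.33×$10.50 = $559,789.62.
EOQ at $10.44 = 2927.5 < 63000, so use break Q=63000: TC = 52,350×$10.44 + (52,350/63000.0)×282 + (63000.0/2)×0.33×$10.44 = $655,292.13.
EOQ at $10.38 = 2935.9 < 72000, so use break Q=72000: TC = 52,350×$10.38 + (52,350/72000.0)×282 + (72000.0/2)×0.33×$10.38 = $666,912.44.
Lowest total cost is $559,789.62 at Q = 2919.1.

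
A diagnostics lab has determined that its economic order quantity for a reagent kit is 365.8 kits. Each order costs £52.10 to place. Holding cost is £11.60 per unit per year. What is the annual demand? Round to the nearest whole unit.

D ≈ 14,896 kits per year

Squaring Q* = √(2DS/H) gives Q*² = 2DS/H.
From Q* = √(2DS/H): D = Q*²H / (2S) = 365.8² × 11.6 / (2 × 52.1) = 14896.275.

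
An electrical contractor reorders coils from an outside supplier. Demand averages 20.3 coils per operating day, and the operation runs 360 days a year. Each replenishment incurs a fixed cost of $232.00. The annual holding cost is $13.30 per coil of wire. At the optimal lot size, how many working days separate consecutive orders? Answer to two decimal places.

T ≈ 24.87 days

Annual demand D = 20.3 × 360 = 7,308.
The optimal lot size = √(2DS/H) = √(2 × 7,308 × 232 / 13.3) ≈ 504.93.
Cycle time = Q*/D × 360 = 504.93 / 7,308 × 360 ≈ 24.873 days.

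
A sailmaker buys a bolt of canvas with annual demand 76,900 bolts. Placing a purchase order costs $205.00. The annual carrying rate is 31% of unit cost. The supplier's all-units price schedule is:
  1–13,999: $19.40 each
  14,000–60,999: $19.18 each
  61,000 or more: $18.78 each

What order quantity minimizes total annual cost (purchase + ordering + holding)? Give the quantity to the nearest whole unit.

Q* ≈ 2,290 bolts

Holding cost per unit per year at price C is H = 0.31·C.
Evaluate total cost at each tier's feasible EOQ or, if the EOQ is below the tier, at the tier's minimum quantity.
EOQ at $19.40 = 2289.7 (feasible in tier 1): TC = 76,900×$19.40 + (76,900/2289.7)×205 + (2289.7/2)×0.31×$19.40 = $1,505,630.09.
EOQ at $19.18 = 2302.8 < 14000, so use break Q=14000: TC = 76,900×$19.18 + (76,900/14000.0)×205 + (14000.0/2)×0.31×$19.18 = $1,517,688.64.
EOQ at $18.78 = 2327.2 < 61000, so use break Q=61000: TC = 76,900×$18.78 + (76,900/61000.0)×205 + (61000.0/2)×0.31×$18.78 = $1,622,005.33.
Lowest total cost is $1,505,630.09 at Q = 2289.7.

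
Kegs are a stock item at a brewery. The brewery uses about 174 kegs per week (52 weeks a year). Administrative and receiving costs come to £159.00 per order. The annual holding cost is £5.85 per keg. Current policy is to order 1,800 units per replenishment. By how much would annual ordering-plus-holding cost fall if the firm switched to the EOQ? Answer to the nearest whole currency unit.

Extra cost ≈ £1,962 per year

Annual demand D = 174 × 52 = 9,048.
EOQ = √(2DS/H) = √(2 × 9,048 × 159 / 5.85) ≈ 701.31.
Cost at Q* = (D/Q*)S + (Q*/2)H = √(2DSH) ≈ £4,102.68.
Cost at Q = 1,800: (9,048/1,800)×159 + (1,800/2)×5.85 = £799.24 + £5,265.00 = £6,064.24.
Excess = £6,064.24 − £4,102.68 = £1,961.56.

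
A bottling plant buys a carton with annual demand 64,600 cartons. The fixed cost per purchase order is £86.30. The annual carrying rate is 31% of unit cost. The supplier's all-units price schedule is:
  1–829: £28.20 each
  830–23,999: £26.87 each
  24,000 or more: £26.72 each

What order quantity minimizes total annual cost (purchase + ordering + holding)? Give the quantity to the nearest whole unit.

Holding cost per unit per year at price C is H = 0.31·C.
Candidates are each tier's EOQ (if it falls in that tier) and each price-break quantity.
Tier 1 (£28.20): EOQ = 1129.4 exceeds tier's upper bound 829, so this tier is dominated.
EOQ at £26.87 = 1157.0 (feasible in tier 2): TC = 64,600×£26.87 + (64,600/1157.0)×86.3 + (1157.0/2)×0.31×£26.87 = £1,745,439.21.
EOQ at £26.72 = 1160.2 < 24000, so use break Q=24000: TC = 64,600×£26.72 + (64,600/24000.0)×86.3 + (24000.0/2)×0.31×£26.72 = £1,825,742.69.
Lowest total cost is £1,745,439.21 at Q = 1157.0.

Q* ≈ 1,157 cartons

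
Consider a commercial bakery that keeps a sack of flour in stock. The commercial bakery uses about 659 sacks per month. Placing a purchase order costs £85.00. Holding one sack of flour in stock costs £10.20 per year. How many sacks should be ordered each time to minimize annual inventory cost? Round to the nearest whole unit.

Annual demand D = 659 × 12 = 7,908.
EOQ = √(2DS / H) = √(2 × 7,908 × 85 / 10.2).
= √(1,344,360 / 10.2) = √131,800 ≈ 363.043.

Q* ≈ 363 sacks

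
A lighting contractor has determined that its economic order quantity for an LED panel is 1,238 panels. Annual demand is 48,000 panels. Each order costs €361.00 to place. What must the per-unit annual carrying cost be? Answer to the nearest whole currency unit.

Invert the EOQ relation Q*² = 2DS/H.
From Q* = √(2DS/H): H = 2DS / Q*² = 2 × 48,000 × 361 / 1,238² = 22.6119.

H ≈ €23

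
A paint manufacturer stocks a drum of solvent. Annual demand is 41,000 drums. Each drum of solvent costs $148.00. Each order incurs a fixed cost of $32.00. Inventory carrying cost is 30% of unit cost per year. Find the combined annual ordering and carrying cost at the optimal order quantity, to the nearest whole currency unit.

Holding cost H = 0.30 × $148.00 = $44.4000 per unit per year.
EOQ = √(2DS/H) = √(2 × 41,000 × 32 / 44.4) ≈ 243.10.
At Q*, ordering cost (D/Q*)S equals holding cost (Q*/2)H, each = √(DSH/2).
Minimum total = √(2DSH) = √(2 × 41,000 × 32 × 44.4) ≈ 10793.776.

TC* ≈ $10,794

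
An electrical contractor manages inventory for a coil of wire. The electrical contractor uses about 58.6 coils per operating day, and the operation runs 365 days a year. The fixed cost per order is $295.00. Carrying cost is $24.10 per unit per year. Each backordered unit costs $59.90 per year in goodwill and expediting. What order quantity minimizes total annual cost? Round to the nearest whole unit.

Annual demand D = 58.6 × 365 = 21,389.
With planned backorders, Q* = √(2DS/H) · √((H+B)/B).
√(2DS/H) = √(2 × 21,389 × 295 / 24.1) = 723.624.
√((H+B)/B) = √((24.1+59.9)/59.9) = 1.1842.
Q* ≈ 856.917.

Q* ≈ 857 coils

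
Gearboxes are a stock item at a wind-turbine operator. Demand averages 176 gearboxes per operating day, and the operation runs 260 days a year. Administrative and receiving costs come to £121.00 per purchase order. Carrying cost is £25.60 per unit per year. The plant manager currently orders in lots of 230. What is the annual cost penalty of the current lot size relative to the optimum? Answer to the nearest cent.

Extra cost ≈ £10,180.51 per year

Annual demand D = 176 × 260 = 45,760.
EOQ = √(2DS/H) = √(2 × 45,760 × 121 / 25.6) ≈ 657.70.
Cost at Q* = (D/Q*)S + (Q*/2)H = √(2DSH) ≈ £16,837.23.
Cost at Q = 230: (45,760/230)×121 + (230/2)×25.6 = £24,073.74 + £2,944.00 = £27,017.74.
Excess = £27,017.74 − £16,837.23 = £10,180.51.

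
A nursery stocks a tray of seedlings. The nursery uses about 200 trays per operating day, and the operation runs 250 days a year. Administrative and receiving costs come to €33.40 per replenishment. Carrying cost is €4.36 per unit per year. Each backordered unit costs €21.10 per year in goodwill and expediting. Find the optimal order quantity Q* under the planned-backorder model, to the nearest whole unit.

Annual demand D = 200 × 250 = 50,000.
With planned backorders, Q* = √(2DS/H) · √((H+B)/B).
√(2DS/H) = √(2 × 50,000 × 33.4 / 4.36) = 875.246.
√((H+B)/B) = √((4.36+21.1)/21.1) = 1.0985.
Q* ≈ 961.431.

Q* ≈ 961 trays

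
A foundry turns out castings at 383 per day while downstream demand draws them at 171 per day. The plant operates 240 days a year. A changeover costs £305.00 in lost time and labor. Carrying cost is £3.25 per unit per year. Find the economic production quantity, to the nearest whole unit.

Annual demand D = 171 × 240 = 41,040.
Production build-up factor (1 − d/p) = 1 − 171/383 = 0.5535.
Q* = √(2DS / (H(1 − d/p))) = √(2 × 41,040 × 305 / (3.25 × 0.5535)).
= √(25,034,400 / 1.799) ≈ 3730.425.

Q* ≈ 3,730 castings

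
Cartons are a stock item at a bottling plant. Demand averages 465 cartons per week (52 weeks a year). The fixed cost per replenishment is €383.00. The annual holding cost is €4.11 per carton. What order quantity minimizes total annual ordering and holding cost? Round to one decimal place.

Q* ≈ 2,122.9 cartons

Annual demand D = 465 × 52 = 24,180.
EOQ = √(2DS / H) = √(2 × 24,180 × 383 / 4.11).
= √(18,521,880 / 4.11) = √4,506,540.146 ≈ 2122.861.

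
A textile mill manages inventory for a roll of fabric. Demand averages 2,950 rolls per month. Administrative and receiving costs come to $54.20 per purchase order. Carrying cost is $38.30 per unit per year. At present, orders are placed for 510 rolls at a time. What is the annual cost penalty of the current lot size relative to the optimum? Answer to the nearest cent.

Annual demand D = 2,950 × 12 = 35,400.
EOQ = √(2DS/H) = √(2 × 35,400 × 54.2 / 38.3) ≈ 316.53.
Cost at Q* = (D/Q*)S + (Q*/2)H = √(2DSH) ≈ $12,123.16.
Cost at Q = 510: (35,400/510)×54.2 + (510/2)×38.3 = $3,762.12 + $9,766.50 = $13,528.62.
Excess = $13,528.62 − $12,123.16 = $1,405.46.

Extra cost ≈ $1,405.46 per year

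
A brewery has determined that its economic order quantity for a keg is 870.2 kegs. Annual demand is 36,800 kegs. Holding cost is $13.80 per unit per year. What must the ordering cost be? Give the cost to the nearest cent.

S ≈ $141.98

Squaring Q* = √(2DS/H) gives Q*² = 2DS/H.
From Q* = √(2DS/H): S = Q*²H / (2D) = 870.2² × 13.8 / (2 × 36,800) = 141.9840.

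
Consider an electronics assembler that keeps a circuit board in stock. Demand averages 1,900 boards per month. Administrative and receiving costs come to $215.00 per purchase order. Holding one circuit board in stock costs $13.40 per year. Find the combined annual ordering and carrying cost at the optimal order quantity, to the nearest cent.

TC* ≈ $11,461.83

Annual demand D = 1,900 × 12 = 22,800.
EOQ = √(2DS/H) = √(2 × 22,800 × 215 / 13.4) ≈ 855.36.
At the optimum the two cost components are equal, so total cost = 2·(Q*/2)H = Q*·H.
Minimum total = √(2DSH) = √(2 × 22,800 × 215 × 13.4) ≈ 11461.832.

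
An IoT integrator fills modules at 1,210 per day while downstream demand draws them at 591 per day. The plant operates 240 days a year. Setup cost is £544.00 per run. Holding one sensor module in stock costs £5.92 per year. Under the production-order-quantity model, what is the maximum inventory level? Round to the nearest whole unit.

I_max ≈ 3,652 modules

Annual demand D = 591 × 240 = 141,840.
Production build-up factor (1 − d/p) = 1 − 591/1,210 = 0.5116.
Q* = √(2DS / (H(1 − d/p))) = √(2 × 141,840 × 544 / (5.92 × 0.5116)).
= √(154,321,920 / 3.0285) ≈ 7138.391.
Maximum inventory = Q*(1 − d/p) = 7138.391 × 0.5116 ≈ 3651.788.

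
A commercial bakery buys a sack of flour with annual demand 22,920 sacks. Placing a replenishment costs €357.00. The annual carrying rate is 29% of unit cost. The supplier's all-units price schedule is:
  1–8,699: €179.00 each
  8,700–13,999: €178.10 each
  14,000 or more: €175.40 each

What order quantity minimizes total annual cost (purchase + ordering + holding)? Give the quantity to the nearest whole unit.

Q* ≈ 561 sacks

Holding cost per unit per year at price C is H = 0.29·C.
Candidates are each tier's EOQ (if it falls in that tier) and each price-break quantity.
EOQ at €179.00 = 561.5 (feasible in tier 1): TC = 22,920×€179.00 + (22,920/561.5)×357 + (561.5/2)×0.29×€179.00 = €4,131,826.20.
EOQ at €178.10 = 562.9 < 8700, so use break Q=8700: TC = 22,920×€178.10 + (22,920/8700.0)×357 + (8700.0/2)×0.29×€178.10 = €4,307,665.66.
EOQ at €175.40 = 567.2 < 14000, so use break Q=14000: TC = 22,920×€175.40 + (22,920/14000.0)×357 + (14000.0/2)×0.29×€175.40 = €4,376,814.46.
Lowest total cost is €4,131,826.20 at Q = 561.5.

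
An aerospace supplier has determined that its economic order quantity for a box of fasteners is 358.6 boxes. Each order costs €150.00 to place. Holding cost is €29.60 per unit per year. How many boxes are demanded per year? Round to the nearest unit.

D ≈ 12,688 boxes per year

Squaring Q* = √(2DS/H) gives Q*² = 2DS/H.
From Q* = √(2DS/H): D = Q*²H / (2S) = 358.6² × 29.6 / (2 × 150) = 12687.937.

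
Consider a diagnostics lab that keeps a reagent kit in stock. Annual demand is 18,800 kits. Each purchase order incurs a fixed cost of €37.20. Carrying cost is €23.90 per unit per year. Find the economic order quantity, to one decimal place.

EOQ = √(2DS / H) = √(2 × 18,800 × 37.2 / 23.9).
= √(1,398,720 / 23.9) = √58,523.8494 ≈ 241.917.

Q* ≈ 241.9 kits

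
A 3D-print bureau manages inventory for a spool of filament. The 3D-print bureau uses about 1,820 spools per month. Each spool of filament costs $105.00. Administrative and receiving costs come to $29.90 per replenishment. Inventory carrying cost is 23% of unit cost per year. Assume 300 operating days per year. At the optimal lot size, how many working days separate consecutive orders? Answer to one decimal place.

T ≈ 3.2 days

Annual demand D = 1,820 × 12 = 21,840.
Holding cost H = 0.23 × $105.00 = $24.1500 per unit per year.
Q* = √(2DS/H) = √(2 × 21,840 × 29.9 / 24.15) ≈ 232.55.
Cycle time = Q*/D × 300 = 232.55 / 21,840 × 300 ≈ 3.194 days.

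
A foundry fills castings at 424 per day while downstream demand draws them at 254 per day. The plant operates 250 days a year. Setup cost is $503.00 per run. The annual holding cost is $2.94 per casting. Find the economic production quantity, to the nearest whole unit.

Q* ≈ 7,362 castings

Annual demand D = 254 × 250 = 63,500.
Production build-up factor (1 − d/p) = 1 − 254/424 = 0.4009.
Q* = √(2DS / (H(1 − d/p))) = √(2 × 63,500 × 503 / (2.94 × 0.4009)).
= √(63,881,000 / 1.1788) ≈ 7361.574.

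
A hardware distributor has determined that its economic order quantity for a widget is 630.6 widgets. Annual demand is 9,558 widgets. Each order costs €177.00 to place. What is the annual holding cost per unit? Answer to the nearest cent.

H ≈ €8.51

Squaring Q* = √(2DS/H) gives Q*² = 2DS/H.
From Q* = √(2DS/H): H = 2DS / Q*² = 2 × 9,558 × 177 / 630.6² = 8.5087.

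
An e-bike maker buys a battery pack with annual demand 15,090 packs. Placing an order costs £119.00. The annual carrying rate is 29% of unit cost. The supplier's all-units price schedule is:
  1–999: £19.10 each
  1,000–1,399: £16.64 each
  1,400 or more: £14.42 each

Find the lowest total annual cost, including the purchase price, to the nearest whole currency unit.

Holding cost per unit per year at price C is H = 0.29·C.
Evaluate total cost at each tier's feasible EOQ or, if the EOQ is below the tier, at the tier's minimum quantity.
EOQ at £19.10 = 805.2 (feasible in tier 1): TC = 15,090×£19.10 + (15,090/805.2)×119 + (805.2/2)×0.29×£19.10 = £292,679.14.
EOQ at £16.64 = 862.7 < 1000, so use break Q=1000: TC = 15,090×£16.64 + (15,090/1000.0)×119 + (1000.0/2)×0.29×£16.64 = £255,306.11.
EOQ at £14.42 = 926.7 < 1400, so use break Q=1400: TC = 15,090×£14.42 + (15,090/1400.0)×119 + (1400.0/2)×0.29×£14.42 = £221,807.71.
Lowest total cost among the candidates is at Q = 1400.0.

TC* ≈ £221,808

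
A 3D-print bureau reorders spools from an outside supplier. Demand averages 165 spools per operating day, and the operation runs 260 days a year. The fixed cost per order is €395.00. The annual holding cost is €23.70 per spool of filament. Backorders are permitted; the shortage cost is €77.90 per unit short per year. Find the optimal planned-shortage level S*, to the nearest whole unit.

Annual demand D = 165 × 260 = 42,900.
With planned backorders, Q* = √(2DS/H) · √((H+B)/B).
√(2DS/H) = √(2 × 42,900 × 395 / 23.7) = 1195.826.
√((H+B)/B) = √((23.7+77.9)/77.9) = 1.1420.
Q* ≈ 1365.671.
S* = Q* · H/(H+B) = 1365.671 × 23.7/101.6 ≈ 318.567.

S* ≈ 319 spools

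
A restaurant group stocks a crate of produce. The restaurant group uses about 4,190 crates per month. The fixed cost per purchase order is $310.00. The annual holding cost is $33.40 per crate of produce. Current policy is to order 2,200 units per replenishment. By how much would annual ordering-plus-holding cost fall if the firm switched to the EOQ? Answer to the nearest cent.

Annual demand D = 4,190 × 12 = 50,280.
EOQ = √(2DS/H) = √(2 × 50,280 × 310 / 33.4) ≈ 966.10.
Cost at Q* = (D/Q*)S + (Q*/2)H = √(2DSH) ≈ $32,267.60.
Cost at Q = 2,200: (50,280/2,200)×310 + (2,200/2)×33.4 = $7,084.91 + $36,740.00 = $43,824.91.
Excess = $43,824.91 − $32,267.60 = $11,557.31.

Extra cost ≈ $11,557.31 per year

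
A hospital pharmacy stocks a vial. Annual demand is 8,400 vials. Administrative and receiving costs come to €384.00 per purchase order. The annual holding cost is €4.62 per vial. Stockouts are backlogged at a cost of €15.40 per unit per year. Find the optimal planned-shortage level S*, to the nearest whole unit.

S* ≈ 311 vials

With planned backorders, Q* = √(2DS/H) · √((H+B)/B).
√(2DS/H) = √(2 × 8,400 × 384 / 4.62) = 1181.678.
√((H+B)/B) = √((4.62+15.4)/15.4) = 1.1402.
Q* ≈ 1347.321.
S* = Q* · H/(H+B) = 1347.321 × 4.62/20.02 ≈ 310.920.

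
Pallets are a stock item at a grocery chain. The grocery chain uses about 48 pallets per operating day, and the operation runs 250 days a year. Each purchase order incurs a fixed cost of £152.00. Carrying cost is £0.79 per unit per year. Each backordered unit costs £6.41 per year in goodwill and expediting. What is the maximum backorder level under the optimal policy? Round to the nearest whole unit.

Annual demand D = 48 × 250 = 12,000.
With planned backorders, Q* = √(2DS/H) · √((H+B)/B).
√(2DS/H) = √(2 × 12,000 × 152 / 0.79) = 2148.888.
√((H+B)/B) = √((0.79+6.41)/6.41) = 1.0598.
Q* ≈ 2277.462.
S* = Q* · H/(H+B) = 2277.462 × 0.79/7.2 ≈ 249.888.

S* ≈ 250 pallets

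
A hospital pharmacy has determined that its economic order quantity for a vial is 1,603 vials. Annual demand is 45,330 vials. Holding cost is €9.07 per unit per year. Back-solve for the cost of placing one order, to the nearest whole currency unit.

S ≈ €257

Invert the EOQ relation Q*² = 2DS/H.
From Q* = √(2DS/H): S = Q*²H / (2D) = 1,603² × 9.07 / (2 × 45,330) = 257.0743.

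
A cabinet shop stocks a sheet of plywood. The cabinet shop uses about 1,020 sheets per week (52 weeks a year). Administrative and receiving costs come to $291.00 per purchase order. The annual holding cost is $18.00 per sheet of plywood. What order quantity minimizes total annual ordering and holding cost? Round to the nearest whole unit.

Annual demand D = 1,020 × 52 = 53,040.
EOQ = √(2DS / H) = √(2 × 53,040 × 291 / 18).
= √(30,869,280 / 18) = √1,714,960 ≈ 1309.565.

Q* ≈ 1,310 sheets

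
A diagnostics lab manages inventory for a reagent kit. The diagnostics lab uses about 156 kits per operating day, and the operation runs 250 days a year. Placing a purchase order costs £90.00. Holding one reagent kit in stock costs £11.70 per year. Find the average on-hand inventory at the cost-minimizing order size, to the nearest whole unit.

Average inventory ≈ 387 kits

Annual demand D = 156 × 250 = 39,000.
EOQ = √(2DS/H) = √(2 × 39,000 × 90 / 11.7) ≈ 774.60.
Average inventory = Q*/2 ≈ 774.60 / 2 = 387.298.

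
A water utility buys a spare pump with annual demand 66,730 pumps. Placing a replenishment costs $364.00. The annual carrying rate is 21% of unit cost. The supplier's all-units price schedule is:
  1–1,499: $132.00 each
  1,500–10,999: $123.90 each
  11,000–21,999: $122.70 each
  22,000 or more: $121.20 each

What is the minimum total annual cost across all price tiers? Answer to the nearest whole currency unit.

TC* ≈ $8,303,554

Holding cost per unit per year at price C is H = 0.21·C.
Candidates are each tier's EOQ (if it falls in that tier) and each price-break quantity.
EOQ at $132.00 = 1323.8 (feasible in tier 1): TC = 66,730×$132.00 + (66,730/1323.8)×364 + (1323.8/2)×0.21×$132.00 = $8,845,056.35.
EOQ at $123.90 = 1366.4 < 1500, so use break Q=1500: TC = 66,730×$123.90 + (66,730/1500.0)×364 + (1500.0/2)×0.21×$123.90 = $8,303,554.40.
EOQ at $122.70 = 1373.1 < 11000, so use break Q=11000: TC = 66,730×$122.70 + (66,730/11000.0)×364 + (11000.0/2)×0.21×$122.70 = $8,331,697.66.
EOQ at $121.20 = 1381.5 < 22000, so use break Q=22000: TC = 66,730×$121.20 + (66,730/22000.0)×364 + (22000.0/2)×0.21×$121.20 = $8,368,752.08.
Lowest total cost among the candidates is at Q = 1500.0.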